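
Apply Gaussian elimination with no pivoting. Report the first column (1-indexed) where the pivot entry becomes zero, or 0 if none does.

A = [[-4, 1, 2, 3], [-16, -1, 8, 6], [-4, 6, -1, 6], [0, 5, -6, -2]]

Naive forward elimination:
R2 <- R2 - (4)*R1:  [  0  -5   0  -6 ]
R3 <- R3 - (1)*R1:  [  0   5  -3   3 ]
R3 <- R3 - (-1)*R2:  [  0   0  -3  -3 ]
R4 <- R4 - (-1)*R2:  [  0   0  -6  -8 ]
R4 <- R4 - (2)*R3:  [  0   0   0  -2 ]
All pivots nonzero; naive elimination completes without hitting a zero pivot.

first zero-pivot column = 0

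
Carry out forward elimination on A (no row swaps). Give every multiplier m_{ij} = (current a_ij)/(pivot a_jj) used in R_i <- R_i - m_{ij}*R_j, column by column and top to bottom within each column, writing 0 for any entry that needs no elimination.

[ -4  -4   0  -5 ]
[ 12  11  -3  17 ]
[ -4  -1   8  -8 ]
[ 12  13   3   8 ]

Forward elimination:
R2 <- R2 - (-3)*R1:  [  0  -1  -3   2 ]
R3 <- R3 - (1)*R1:  [  0   3   8  -3 ]
R4 <- R4 - (-3)*R1:  [  0   1   3  -7 ]
R3 <- R3 - (-3)*R2:  [  0   0  -1   3 ]
R4 <- R4 - (-1)*R2:  [  0   0   0  -5 ]
R4: entry in column 3 is already 0 -> m_{43} = 0 (no row operation needed)
Multipliers (in order of application): m_{21} = -3, m_{31} = 1, m_{41} = -3, m_{32} = -3, m_{42} = -1, m_{43} = 0

multipliers: -3, 1, -3, -3, -1, 0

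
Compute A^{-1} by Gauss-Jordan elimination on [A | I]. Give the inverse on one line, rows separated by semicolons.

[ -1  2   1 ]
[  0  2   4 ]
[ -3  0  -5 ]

Gauss-Jordan on [A | I]:
R1 <- (1/-1)*R1:  [  1  -2  -1  |  -1   0   0 ]
R3 <- R3 - (-3)*R1:  [  0  -6  -8  |  -3   0   1 ]
R2 <- (1/2)*R2:  [   0    1    2  |    0  1/2    0 ]
R1 <- R1 - (-2)*R2:  [  1   0   3  |  -1   1   0 ]
R3 <- R3 - (-6)*R2:  [  0   0   4  |  -3   3   1 ]
R3 <- (1/4)*R3:  [    0     0     1  |  -3/4   3/4   1/4 ]
R1 <- R1 - (3)*R3:  [    1     0     0  |   5/4  -5/4  -3/4 ]
R2 <- R2 - (2)*R3:  [    0     1     0  |   3/2    -1  -1/2 ]
Right block of [I | A^{-1}] is the inverse:
[  5/4  -5/4  -3/4 ]
[  3/2    -1  -1/2 ]
[ -3/4   3/4   1/4 ]

inverse = [5/4 -5/4 -3/4; 3/2 -1 -1/2; -3/4 3/4 1/4]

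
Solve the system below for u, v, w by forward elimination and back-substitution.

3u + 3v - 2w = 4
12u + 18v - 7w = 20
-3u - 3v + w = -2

Forward elimination on [A|b]:
R2 <- R2 - (4)*R1:  [ 0  6  1  4 ]
R3 <- R3 - (-1)*R1:  [  0   0  -1   2 ]
Row echelon form:
[ 3  3  -2  |  4 ]
[ 0  6   1  |  4 ]
[ 0  0  -1  |  2 ]
Back-substitution:
w = (2) / -1 = -2
v = (4 - (1)*(-2)) / 6 = 1
u = (4 - (3)*(1) - (-2)*(-2)) / 3 = -1

(-1, 1, -2)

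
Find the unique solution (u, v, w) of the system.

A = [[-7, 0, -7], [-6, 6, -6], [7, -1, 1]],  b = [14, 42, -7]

(0, 5, -2)

Forward elimination on [A|b]:
R2 <- R2 - (6/7)*R1:  [  0   6   0  30 ]
R3 <- R3 - (-1)*R1:  [  0  -1  -6   7 ]
R3 <- R3 - (-1/6)*R2:  [  0   0  -6  12 ]
Row echelon form:
[ -7  0  -7  |  14 ]
[  0  6   0  |  30 ]
[  0  0  -6  |  12 ]
Back-substitution:
w = (12) / -6 = -2
v = (30) / 6 = 5
u = (14 - (-7)*(-2)) / -7 = 0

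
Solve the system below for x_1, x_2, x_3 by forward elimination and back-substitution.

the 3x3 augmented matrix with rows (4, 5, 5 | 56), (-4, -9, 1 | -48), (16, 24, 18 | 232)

(4, 4, 4)

Forward elimination on [A|b]:
R2 <- R2 - (-1)*R1:  [  0  -4   6   8 ]
R3 <- R3 - (4)*R1:  [  0   4  -2   8 ]
R3 <- R3 - (-1)*R2:  [  0   0   4  16 ]
Row echelon form:
[ 4   5  5  |  56 ]
[ 0  -4  6  |   8 ]
[ 0   0  4  |  16 ]
Back-substitution:
x_3 = (16) / 4 = 4
x_2 = (8 - (6)*(4)) / -4 = 4
x_1 = (56 - (5)*(4) - (5)*(4)) / 4 = 4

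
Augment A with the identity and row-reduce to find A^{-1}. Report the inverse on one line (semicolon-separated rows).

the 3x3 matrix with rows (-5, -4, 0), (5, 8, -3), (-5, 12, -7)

inverse = [1/5 7/25 -3/25; -1/2 -7/20 3/20; -1 -4/5 1/5]

Gauss-Jordan on [A | I]:
R1 <- (1/-5)*R1:  [    1   4/5     0  |  -1/5     0     0 ]
R2 <- R2 - (5)*R1:  [  0   4  -3  |   1   1   0 ]
R3 <- R3 - (-5)*R1:  [  0  16  -7  |  -1   0   1 ]
R2 <- (1/4)*R2:  [    0     1  -3/4  |   1/4   1/4     0 ]
R1 <- R1 - (4/5)*R2:  [    1     0   3/5  |  -2/5  -1/5     0 ]
R3 <- R3 - (16)*R2:  [  0   0   5  |  -5  -4   1 ]
R3 <- (1/5)*R3:  [    0     0     1  |    -1  -4/5   1/5 ]
R1 <- R1 - (3/5)*R3:  [     1      0      0  |    1/5   7/25  -3/25 ]
R2 <- R2 - (-3/4)*R3:  [     0      1      0  |   -1/2  -7/20   3/20 ]
Right block of [I | A^{-1}] is the inverse:
[  1/5   7/25  -3/25 ]
[ -1/2  -7/20   3/20 ]
[   -1   -4/5    1/5 ]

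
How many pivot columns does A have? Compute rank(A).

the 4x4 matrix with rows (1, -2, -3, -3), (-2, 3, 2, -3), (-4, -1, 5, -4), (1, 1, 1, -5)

Row reduction:
R2 <- R2 - (-2)*R1:  [  0  -1  -4  -9 ]
R3 <- R3 - (-4)*R1:  [   0   -9   -7  -16 ]
R4 <- R4 - (1)*R1:  [  0   3   4  -2 ]
R3 <- R3 - (9)*R2:  [  0   0  29  65 ]
R4 <- R4 - (-3)*R2:  [   0    0   -8  -29 ]
R4 <- R4 - (-8/29)*R3:  [       0        0        0  -321/29 ]
Row echelon form:
[ 1  -2  -3       -3 ]
[ 0  -1  -4       -9 ]
[ 0   0  29       65 ]
[ 0   0   0  -321/29 ]
Nonzero rows / pivot columns: 4

rank(A) = 4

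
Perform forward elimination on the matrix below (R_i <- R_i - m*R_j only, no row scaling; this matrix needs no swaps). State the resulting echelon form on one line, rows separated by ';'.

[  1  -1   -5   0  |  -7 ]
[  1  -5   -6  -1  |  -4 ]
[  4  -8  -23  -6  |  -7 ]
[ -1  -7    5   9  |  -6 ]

REF = [1 -1 -5 0 -7; 0 -4 -1 -1 3; 0 0 -2 -5 18; 0 0 0 6 -1]

Forward elimination:
R2 <- R2 - (1)*R1:  [  0  -4  -1  -1   3 ]
R3 <- R3 - (4)*R1:  [  0  -4  -3  -6  21 ]
R4 <- R4 - (-1)*R1:  [   0   -8    0    9  -13 ]
R3 <- R3 - (1)*R2:  [  0   0  -2  -5  18 ]
R4 <- R4 - (2)*R2:  [   0    0    2   11  -19 ]
R4 <- R4 - (-1)*R3:  [  0   0   0   6  -1 ]
Row echelon form:
[ 1  -1  -5   0  |  -7 ]
[ 0  -4  -1  -1  |   3 ]
[ 0   0  -2  -5  |  18 ]
[ 0   0   0   6  |  -1 ]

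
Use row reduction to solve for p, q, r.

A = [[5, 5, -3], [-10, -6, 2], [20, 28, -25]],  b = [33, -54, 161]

(4, 2, -1)

Forward elimination on [A|b]:
R2 <- R2 - (-2)*R1:  [  0   4  -4  12 ]
R3 <- R3 - (4)*R1:  [   0    8  -13   29 ]
R3 <- R3 - (2)*R2:  [  0   0  -5   5 ]
Row echelon form:
[ 5  5  -3  |  33 ]
[ 0  4  -4  |  12 ]
[ 0  0  -5  |   5 ]
Back-substitution:
r = (5) / -5 = -1
q = (12 - (-4)*(-1)) / 4 = 2
p = (33 - (5)*(2) - (-3)*(-1)) / 5 = 4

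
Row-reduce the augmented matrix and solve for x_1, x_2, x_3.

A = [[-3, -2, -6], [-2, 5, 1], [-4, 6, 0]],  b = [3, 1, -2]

Forward elimination on [A|b]:
R2 <- R2 - (2/3)*R1:  [    0  19/3     5    -1 ]
R3 <- R3 - (4/3)*R1:  [    0  26/3     8    -6 ]
R3 <- R3 - (26/19)*R2:  [      0       0   22/19  -88/19 ]
Row echelon form:
[ -3    -2     -6  |       3 ]
[  0  19/3      5  |      -1 ]
[  0     0  22/19  |  -88/19 ]
Back-substitution:
x_3 = (-88/19) / (22/19) = -4
x_2 = (-1 - (5)*(-4)) / (19/3) = 3
x_1 = (3 - (-2)*(3) - (-6)*(-4)) / -3 = 5

(5, 3, -4)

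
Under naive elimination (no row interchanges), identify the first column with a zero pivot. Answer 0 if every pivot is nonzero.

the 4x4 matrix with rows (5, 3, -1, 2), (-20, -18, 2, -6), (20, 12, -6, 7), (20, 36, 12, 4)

first zero-pivot column = 4

Naive forward elimination:
R2 <- R2 - (-4)*R1:  [  0  -6  -2   2 ]
R3 <- R3 - (4)*R1:  [  0   0  -2  -1 ]
R4 <- R4 - (4)*R1:  [  0  24  16  -4 ]
R4 <- R4 - (-4)*R2:  [ 0  0  8  4 ]
R4 <- R4 - (-4)*R3:  [ 0  0  0  0 ]
Matrix at this point:
[ 5   3  -1   2 ]
[ 0  -6  -2   2 ]
[ 0   0  -2  -1 ]
[ 0   0   0   0 ]
Pivot entry (4,4) in the last row is zero and there are no rows below to swap with -> zero pivot in column 4 (A is singular).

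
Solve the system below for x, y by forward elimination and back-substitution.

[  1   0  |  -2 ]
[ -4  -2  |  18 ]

Forward elimination on [A|b]:
R2 <- R2 - (-4)*R1:  [  0  -2  10 ]
Row echelon form:
[ 1   0  |  -2 ]
[ 0  -2  |  10 ]
Back-substitution:
y = (10) / -2 = -5
x = (-2) / 1 = -2

(-2, -5)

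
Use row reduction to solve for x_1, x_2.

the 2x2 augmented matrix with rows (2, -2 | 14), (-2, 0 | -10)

Forward elimination on [A|b]:
R2 <- R2 - (-1)*R1:  [  0  -2   4 ]
Row echelon form:
[ 2  -2  |  14 ]
[ 0  -2  |   4 ]
Back-substitution:
x_2 = (4) / -2 = -2
x_1 = (14 - (-2)*(-2)) / 2 = 5

(5, -2)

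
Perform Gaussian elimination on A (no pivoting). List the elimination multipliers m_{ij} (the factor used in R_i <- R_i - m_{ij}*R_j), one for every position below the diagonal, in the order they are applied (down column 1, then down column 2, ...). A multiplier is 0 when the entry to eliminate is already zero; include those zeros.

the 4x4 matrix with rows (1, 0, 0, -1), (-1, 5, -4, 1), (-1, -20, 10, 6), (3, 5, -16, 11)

Forward elimination:
R2 <- R2 - (-1)*R1:  [  0   5  -4   0 ]
R3 <- R3 - (-1)*R1:  [   0  -20   10    5 ]
R4 <- R4 - (3)*R1:  [   0    5  -16   14 ]
R3 <- R3 - (-4)*R2:  [  0   0  -6   5 ]
R4 <- R4 - (1)*R2:  [   0    0  -12   14 ]
R4 <- R4 - (2)*R3:  [ 0  0  0  4 ]
Multipliers (in order of application): m_{21} = -1, m_{31} = -1, m_{41} = 3, m_{32} = -4, m_{42} = 1, m_{43} = 2

multipliers: -1, -1, 3, -4, 1, 2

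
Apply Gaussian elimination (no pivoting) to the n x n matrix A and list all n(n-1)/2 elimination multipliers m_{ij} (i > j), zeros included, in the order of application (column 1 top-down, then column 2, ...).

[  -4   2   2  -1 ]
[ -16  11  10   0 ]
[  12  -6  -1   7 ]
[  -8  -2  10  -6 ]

Forward elimination:
R2 <- R2 - (4)*R1:  [ 0  3  2  4 ]
R3 <- R3 - (-3)*R1:  [ 0  0  5  4 ]
R4 <- R4 - (2)*R1:  [  0  -6   6  -4 ]
R3: entry in column 2 is already 0 -> m_{32} = 0 (no row operation needed)
R4 <- R4 - (-2)*R2:  [  0   0  10   4 ]
R4 <- R4 - (2)*R3:  [  0   0   0  -4 ]
Multipliers (in order of application): m_{21} = 4, m_{31} = -3, m_{41} = 2, m_{32} = 0, m_{42} = -2, m_{43} = 2

multipliers: 4, -3, 2, 0, -2, 2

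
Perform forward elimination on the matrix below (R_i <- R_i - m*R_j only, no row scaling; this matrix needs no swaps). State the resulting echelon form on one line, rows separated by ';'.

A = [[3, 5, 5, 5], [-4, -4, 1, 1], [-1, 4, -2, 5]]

REF = [3 5 5 5; 0 8/3 23/3 23/3; 0 0 -133/8 -77/8]

Forward elimination:
R2 <- R2 - (-4/3)*R1:  [    0   8/3  23/3  23/3 ]
R3 <- R3 - (-1/3)*R1:  [    0  17/3  -1/3  20/3 ]
R3 <- R3 - (17/8)*R2:  [      0       0  -133/8   -77/8 ]
Row echelon form:
[ 3    5       5      5 ]
[ 0  8/3    23/3   23/3 ]
[ 0    0  -133/8  -77/8 ]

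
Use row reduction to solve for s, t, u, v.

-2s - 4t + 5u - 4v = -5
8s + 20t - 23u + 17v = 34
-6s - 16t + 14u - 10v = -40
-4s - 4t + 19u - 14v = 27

(2, 4, -1, -5)

Forward elimination on [A|b]:
R2 <- R2 - (-4)*R1:  [  0   4  -3   1  14 ]
R3 <- R3 - (3)*R1:  [   0   -4   -1    2  -25 ]
R4 <- R4 - (2)*R1:  [  0   4   9  -6  37 ]
R3 <- R3 - (-1)*R2:  [   0    0   -4    3  -11 ]
R4 <- R4 - (1)*R2:  [  0   0  12  -7  23 ]
R4 <- R4 - (-3)*R3:  [   0    0    0    2  -10 ]
Row echelon form:
[ -2  -4   5  -4  |   -5 ]
[  0   4  -3   1  |   14 ]
[  0   0  -4   3  |  -11 ]
[  0   0   0   2  |  -10 ]
Back-substitution:
v = (-10) / 2 = -5
u = (-11 - (3)*(-5)) / -4 = -1
t = (14 - (-3)*(-1) - (1)*(-5)) / 4 = 4
s = (-5 - (-4)*(4) - (5)*(-1) - (-4)*(-5)) / -2 = 2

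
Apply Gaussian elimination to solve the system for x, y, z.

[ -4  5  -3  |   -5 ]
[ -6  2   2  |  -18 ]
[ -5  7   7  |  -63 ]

Forward elimination on [A|b]:
R2 <- R2 - (3/2)*R1:  [     0  -11/2   13/2  -21/2 ]
R3 <- R3 - (5/4)*R1:  [      0     3/4    43/4  -227/4 ]
R3 <- R3 - (-3/22)*R2:  [       0        0   128/11  -640/11 ]
Row echelon form:
[ -4      5      -3  |       -5 ]
[  0  -11/2    13/2  |    -21/2 ]
[  0      0  128/11  |  -640/11 ]
Back-substitution:
z = (-640/11) / (128/11) = -5
y = (-21/2 - (13/2)*(-5)) / (-11/2) = -4
x = (-5 - (5)*(-4) - (-3)*(-5)) / -4 = 0

(0, -4, -5)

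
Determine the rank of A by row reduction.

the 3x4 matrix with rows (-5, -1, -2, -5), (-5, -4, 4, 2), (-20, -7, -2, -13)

Row reduction:
R2 <- R2 - (1)*R1:  [  0  -3   6   7 ]
R3 <- R3 - (4)*R1:  [  0  -3   6   7 ]
R3 <- R3 - (1)*R2:  [ 0  0  0  0 ]
Row echelon form:
[ -5  -1  -2  -5 ]
[  0  -3   6   7 ]
[  0   0   0   0 ]
Nonzero rows / pivot columns: 2

rank(A) = 2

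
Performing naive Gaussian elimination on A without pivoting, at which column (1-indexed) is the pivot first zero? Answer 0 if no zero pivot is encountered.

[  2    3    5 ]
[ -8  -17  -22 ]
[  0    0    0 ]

Naive forward elimination:
R2 <- R2 - (-4)*R1:  [  0  -5  -2 ]
Matrix at this point:
[ 2   3   5 ]
[ 0  -5  -2 ]
[ 0   0   0 ]
Pivot entry (3,3) in the last row is zero and there are no rows below to swap with -> zero pivot in column 3 (A is singular).

first zero-pivot column = 3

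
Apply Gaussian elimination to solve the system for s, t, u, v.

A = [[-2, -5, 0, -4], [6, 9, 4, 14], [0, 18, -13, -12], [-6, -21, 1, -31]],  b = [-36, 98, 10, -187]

(2, 4, 2, 3)

Forward elimination on [A|b]:
R2 <- R2 - (-3)*R1:  [   0   -6    4    2  -10 ]
R4 <- R4 - (3)*R1:  [   0   -6    1  -19  -79 ]
R3 <- R3 - (-3)*R2:  [   0    0   -1   -6  -20 ]
R4 <- R4 - (1)*R2:  [   0    0   -3  -21  -69 ]
R4 <- R4 - (3)*R3:  [  0   0   0  -3  -9 ]
Row echelon form:
[ -2  -5   0  -4  |  -36 ]
[  0  -6   4   2  |  -10 ]
[  0   0  -1  -6  |  -20 ]
[  0   0   0  -3  |   -9 ]
Back-substitution:
v = (-9) / -3 = 3
u = (-20 - (-6)*(3)) / -1 = 2
t = (-10 - (4)*(2) - (2)*(3)) / -6 = 4
s = (-36 - (-5)*(4) - (-4)*(3)) / -2 = 2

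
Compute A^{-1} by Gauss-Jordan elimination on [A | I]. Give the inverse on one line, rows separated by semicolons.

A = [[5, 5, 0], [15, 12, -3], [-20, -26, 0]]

Gauss-Jordan on [A | I]:
R1 <- (1/5)*R1:  [   1    1    0  |  1/5    0    0 ]
R2 <- R2 - (15)*R1:  [  0  -3  -3  |  -3   1   0 ]
R3 <- R3 - (-20)*R1:  [  0  -6   0  |   4   0   1 ]
R2 <- (1/-3)*R2:  [    0     1     1  |     1  -1/3     0 ]
R1 <- R1 - (1)*R2:  [    1     0    -1  |  -4/5   1/3     0 ]
R3 <- R3 - (-6)*R2:  [  0   0   6  |  10  -2   1 ]
R3 <- (1/6)*R3:  [    0     0     1  |   5/3  -1/3   1/6 ]
R1 <- R1 - (-1)*R3:  [     1      0      0  |  13/15      0    1/6 ]
R2 <- R2 - (1)*R3:  [    0     1     0  |  -2/3     0  -1/6 ]
Right block of [I | A^{-1}] is the inverse:
[ 13/15     0   1/6 ]
[  -2/3     0  -1/6 ]
[   5/3  -1/3   1/6 ]

inverse = [13/15 0 1/6; -2/3 0 -1/6; 5/3 -1/3 1/6]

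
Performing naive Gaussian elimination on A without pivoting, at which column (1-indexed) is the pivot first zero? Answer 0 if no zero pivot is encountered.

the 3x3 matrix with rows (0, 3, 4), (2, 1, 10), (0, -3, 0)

first zero-pivot column = 1

Naive forward elimination:
Pivot entry (1,1) is zero but row 2 has 2 in column 1 -> naive elimination stops; a row interchange (e.g. R1 <-> R2) would be required here.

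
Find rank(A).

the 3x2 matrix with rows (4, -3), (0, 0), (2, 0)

Row reduction:
R3 <- R3 - (1/2)*R1:  [   0  3/2 ]
R2 <-> R3   (pivot in column 2 was zero)
[ 4   -3 ]
[ 0  3/2 ]
[ 0    0 ]
Row echelon form:
[ 4   -3 ]
[ 0  3/2 ]
[ 0    0 ]
Nonzero rows / pivot columns: 2

rank(A) = 2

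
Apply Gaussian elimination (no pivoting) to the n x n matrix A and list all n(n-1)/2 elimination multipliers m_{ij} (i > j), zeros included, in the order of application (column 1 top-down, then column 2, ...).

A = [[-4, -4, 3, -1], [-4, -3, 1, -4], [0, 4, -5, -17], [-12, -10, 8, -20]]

multipliers: 1, 0, 3, 4, 2, 1

Forward elimination:
R2 <- R2 - (1)*R1:  [  0   1  -2  -3 ]
R3: entry in column 1 is already 0 -> m_{31} = 0 (no row operation needed)
R4 <- R4 - (3)*R1:  [   0    2   -1  -17 ]
R3 <- R3 - (4)*R2:  [  0   0   3  -5 ]
R4 <- R4 - (2)*R2:  [   0    0    3  -11 ]
R4 <- R4 - (1)*R3:  [  0   0   0  -6 ]
Multipliers (in order of application): m_{21} = 1, m_{31} = 0, m_{41} = 3, m_{32} = 4, m_{42} = 2, m_{43} = 1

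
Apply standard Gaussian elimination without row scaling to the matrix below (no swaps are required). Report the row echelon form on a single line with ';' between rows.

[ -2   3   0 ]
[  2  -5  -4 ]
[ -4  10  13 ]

Forward elimination:
R2 <- R2 - (-1)*R1:  [  0  -2  -4 ]
R3 <- R3 - (2)*R1:  [  0   4  13 ]
R3 <- R3 - (-2)*R2:  [ 0  0  5 ]
Row echelon form:
[ -2   3   0 ]
[  0  -2  -4 ]
[  0   0   5 ]

REF = [-2 3 0; 0 -2 -4; 0 0 5]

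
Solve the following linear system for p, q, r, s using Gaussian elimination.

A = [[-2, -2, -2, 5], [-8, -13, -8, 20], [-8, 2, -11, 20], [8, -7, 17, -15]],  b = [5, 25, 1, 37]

Forward elimination on [A|b]:
R2 <- R2 - (4)*R1:  [  0  -5   0   0   5 ]
R3 <- R3 - (4)*R1:  [   0   10   -3    0  -19 ]
R4 <- R4 - (-4)*R1:  [   0  -15    9    5   57 ]
R3 <- R3 - (-2)*R2:  [  0   0  -3   0  -9 ]
R4 <- R4 - (3)*R2:  [  0   0   9   5  42 ]
R4 <- R4 - (-3)*R3:  [  0   0   0   5  15 ]
Row echelon form:
[ -2  -2  -2  5  |   5 ]
[  0  -5   0  0  |   5 ]
[  0   0  -3  0  |  -9 ]
[  0   0   0  5  |  15 ]
Back-substitution:
s = (15) / 5 = 3
r = (-9) / -3 = 3
q = (5) / -5 = -1
p = (5 - (-2)*(-1) - (-2)*(3) - (5)*(3)) / -2 = 3

(3, -1, 3, 3)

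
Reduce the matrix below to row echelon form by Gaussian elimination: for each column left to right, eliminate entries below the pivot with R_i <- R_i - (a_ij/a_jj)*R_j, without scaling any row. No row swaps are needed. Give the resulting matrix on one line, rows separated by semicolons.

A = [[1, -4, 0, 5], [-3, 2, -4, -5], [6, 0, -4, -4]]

Forward elimination:
R2 <- R2 - (-3)*R1:  [   0  -10   -4   10 ]
R3 <- R3 - (6)*R1:  [   0   24   -4  -34 ]
R3 <- R3 - (-12/5)*R2:  [     0      0  -68/5    -10 ]
Row echelon form:
[ 1   -4      0    5 ]
[ 0  -10     -4   10 ]
[ 0    0  -68/5  -10 ]

REF = [1 -4 0 5; 0 -10 -4 10; 0 0 -68/5 -10]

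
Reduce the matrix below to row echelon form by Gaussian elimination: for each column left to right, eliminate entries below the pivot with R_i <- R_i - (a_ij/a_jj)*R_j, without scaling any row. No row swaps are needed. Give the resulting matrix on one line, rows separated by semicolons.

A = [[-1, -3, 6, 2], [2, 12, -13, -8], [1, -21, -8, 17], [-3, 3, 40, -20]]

Forward elimination:
R2 <- R2 - (-2)*R1:  [  0   6  -1  -4 ]
R3 <- R3 - (-1)*R1:  [   0  -24   -2   19 ]
R4 <- R4 - (3)*R1:  [   0   12   22  -26 ]
R3 <- R3 - (-4)*R2:  [  0   0  -6   3 ]
R4 <- R4 - (2)*R2:  [   0    0   24  -18 ]
R4 <- R4 - (-4)*R3:  [  0   0   0  -6 ]
Row echelon form:
[ -1  -3   6   2 ]
[  0   6  -1  -4 ]
[  0   0  -6   3 ]
[  0   0   0  -6 ]

REF = [-1 -3 6 2; 0 6 -1 -4; 0 0 -6 3; 0 0 0 -6]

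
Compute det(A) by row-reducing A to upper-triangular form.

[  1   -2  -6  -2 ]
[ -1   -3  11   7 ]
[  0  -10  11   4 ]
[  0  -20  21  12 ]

Forward elimination:
R2 <- R2 - (-1)*R1:  [  0  -5   5   5 ]
R3 <- R3 - (2)*R2:  [  0   0   1  -6 ]
R4 <- R4 - (4)*R2:  [  0   0   1  -8 ]
R4 <- R4 - (1)*R3:  [  0   0   0  -2 ]
Upper-triangular form:
[ 1  -2  -6  -2 ]
[ 0  -5   5   5 ]
[ 0   0   1  -6 ]
[ 0   0   0  -2 ]
det(A) = (-1)^0 * (1) * (-5) * (1) * (-2) = 10  (0 row swaps -> sign +1)

det(A) = 10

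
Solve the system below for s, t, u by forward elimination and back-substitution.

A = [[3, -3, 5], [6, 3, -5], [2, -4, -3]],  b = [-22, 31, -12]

(1, 5, -2)

Forward elimination on [A|b]:
R2 <- R2 - (2)*R1:  [   0    9  -15   75 ]
R3 <- R3 - (2/3)*R1:  [     0     -2  -19/3    8/3 ]
R3 <- R3 - (-2/9)*R2:  [     0      0  -29/3   58/3 ]
Row echelon form:
[ 3  -3      5  |   -22 ]
[ 0   9    -15  |    75 ]
[ 0   0  -29/3  |  58/3 ]
Back-substitution:
u = (58/3) / (-29/3) = -2
t = (75 - (-15)*(-2)) / 9 = 5
s = (-22 - (-3)*(5) - (5)*(-2)) / 3 = 1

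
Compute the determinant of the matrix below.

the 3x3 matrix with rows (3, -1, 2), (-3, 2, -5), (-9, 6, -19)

det(A) = -12

Forward elimination:
R2 <- R2 - (-1)*R1:  [  0   1  -3 ]
R3 <- R3 - (-3)*R1:  [   0    3  -13 ]
R3 <- R3 - (3)*R2:  [  0   0  -4 ]
Upper-triangular form:
[ 3  -1   2 ]
[ 0   1  -3 ]
[ 0   0  -4 ]
det(A) = (-1)^0 * (3) * (1) * (-4) = -12  (0 row swaps -> sign +1)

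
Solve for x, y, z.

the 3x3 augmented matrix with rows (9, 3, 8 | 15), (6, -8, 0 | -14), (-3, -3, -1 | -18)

(3, 4, -3)

Forward elimination on [A|b]:
R2 <- R2 - (2/3)*R1:  [     0    -10  -16/3    -24 ]
R3 <- R3 - (-1/3)*R1:  [   0   -2  5/3  -13 ]
R3 <- R3 - (1/5)*R2:  [     0      0  41/15  -41/5 ]
Row echelon form:
[ 9    3      8  |     15 ]
[ 0  -10  -16/3  |    -24 ]
[ 0    0  41/15  |  -41/5 ]
Back-substitution:
z = (-41/5) / (41/15) = -3
y = (-24 - (-16/3)*(-3)) / -10 = 4
x = (15 - (3)*(4) - (8)*(-3)) / 9 = 3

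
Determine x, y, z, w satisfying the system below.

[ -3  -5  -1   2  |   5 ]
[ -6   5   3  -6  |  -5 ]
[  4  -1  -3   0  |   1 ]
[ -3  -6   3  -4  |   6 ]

Forward elimination on [A|b]:
R2 <- R2 - (2)*R1:  [   0   15    5  -10  -15 ]
R3 <- R3 - (-4/3)*R1:  [     0  -23/3  -13/3    8/3   23/3 ]
R4 <- R4 - (1)*R1:  [  0  -1   4  -6   1 ]
R3 <- R3 - (-23/45)*R2:  [     0      0  -16/9  -22/9      0 ]
R4 <- R4 - (-1/15)*R2:  [     0      0   13/3  -20/3      0 ]
R4 <- R4 - (-39/16)*R3:  [      0       0       0  -101/8       0 ]
Row echelon form:
[ -3  -5     -1       2  |    5 ]
[  0  15      5     -10  |  -15 ]
[  0   0  -16/9   -22/9  |    0 ]
[  0   0      0  -101/8  |    0 ]
Back-substitution:
w = (0) / (-101/8) = 0
z = (0 - (-22/9)*(0)) / (-16/9) = 0
y = (-15 - (5)*(0) - (-10)*(0)) / 15 = -1
x = (5 - (-5)*(-1) - (-1)*(0) - (2)*(0)) / -3 = 0

(0, -1, 0, 0)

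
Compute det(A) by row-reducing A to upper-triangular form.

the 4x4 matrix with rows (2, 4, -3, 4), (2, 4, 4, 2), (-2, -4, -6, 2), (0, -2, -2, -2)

det(A) = -96

Forward elimination:
R2 <- R2 - (1)*R1:  [  0   0   7  -2 ]
R3 <- R3 - (-1)*R1:  [  0   0  -9   6 ]
R2 <-> R4   (pivot in column 2 was zero)
[ 2   4  -3   4 ]
[ 0  -2  -2  -2 ]
[ 0   0  -9   6 ]
[ 0   0   7  -2 ]
R4 <- R4 - (-7/9)*R3:  [   0    0    0  8/3 ]
Upper-triangular form:
[ 2   4  -3    4 ]
[ 0  -2  -2   -2 ]
[ 0   0  -9    6 ]
[ 0   0   0  8/3 ]
det(A) = (-1)^1 * (2) * (-2) * (-9) * (8/3) = -96  (1 row swap -> sign -1)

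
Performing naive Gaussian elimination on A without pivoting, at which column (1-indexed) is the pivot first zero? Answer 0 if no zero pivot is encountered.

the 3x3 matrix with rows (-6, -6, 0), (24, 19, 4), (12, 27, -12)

Naive forward elimination:
R2 <- R2 - (-4)*R1:  [  0  -5   4 ]
R3 <- R3 - (-2)*R1:  [   0   15  -12 ]
R3 <- R3 - (-3)*R2:  [ 0  0  0 ]
Matrix at this point:
[ -6  -6  0 ]
[  0  -5  4 ]
[  0   0  0 ]
Pivot entry (3,3) in the last row is zero and there are no rows below to swap with -> zero pivot in column 3 (A is singular).

first zero-pivot column = 3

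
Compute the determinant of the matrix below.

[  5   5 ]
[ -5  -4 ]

Forward elimination:
R2 <- R2 - (-1)*R1:  [ 0  1 ]
Upper-triangular form:
[ 5  5 ]
[ 0  1 ]
det(A) = (-1)^0 * (5) * (1) = 5  (0 row swaps -> sign +1)

det(A) = 5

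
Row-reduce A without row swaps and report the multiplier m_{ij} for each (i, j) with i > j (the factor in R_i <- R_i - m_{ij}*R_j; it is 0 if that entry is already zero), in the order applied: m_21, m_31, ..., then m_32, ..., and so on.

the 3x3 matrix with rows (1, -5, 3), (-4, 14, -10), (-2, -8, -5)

Forward elimination:
R2 <- R2 - (-4)*R1:  [  0  -6   2 ]
R3 <- R3 - (-2)*R1:  [   0  -18    1 ]
R3 <- R3 - (3)*R2:  [  0   0  -5 ]
Multipliers (in order of application): m_{21} = -4, m_{31} = -2, m_{32} = 3

multipliers: -4, -2, 3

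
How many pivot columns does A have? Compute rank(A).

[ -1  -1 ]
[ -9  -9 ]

rank(A) = 1

Row reduction:
R2 <- R2 - (9)*R1:  [ 0  0 ]
Row echelon form:
[ -1  -1 ]
[  0   0 ]
Nonzero rows / pivot columns: 1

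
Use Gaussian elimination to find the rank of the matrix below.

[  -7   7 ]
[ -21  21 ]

Row reduction:
R2 <- R2 - (3)*R1:  [ 0  0 ]
Row echelon form:
[ -7  7 ]
[  0  0 ]
Nonzero rows / pivot columns: 1

rank(A) = 1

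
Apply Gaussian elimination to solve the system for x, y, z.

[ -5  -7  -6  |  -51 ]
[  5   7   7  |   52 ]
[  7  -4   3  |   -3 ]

(2, 5, 1)

Forward elimination on [A|b]:
R2 <- R2 - (-1)*R1:  [ 0  0  1  1 ]
R3 <- R3 - (-7/5)*R1:  [      0   -69/5   -27/5  -372/5 ]
R2 <-> R3   (pivot in column 2 was zero)
[ -5     -7     -6     -51 ]
[  0  -69/5  -27/5  -372/5 ]
[  0      0      1       1 ]
Row echelon form:
[ -5     -7     -6  |     -51 ]
[  0  -69/5  -27/5  |  -372/5 ]
[  0      0      1  |       1 ]
Back-substitution:
z = (1) / 1 = 1
y = (-372/5 - (-27/5)*(1)) / (-69/5) = 5
x = (-51 - (-7)*(5) - (-6)*(1)) / -5 = 2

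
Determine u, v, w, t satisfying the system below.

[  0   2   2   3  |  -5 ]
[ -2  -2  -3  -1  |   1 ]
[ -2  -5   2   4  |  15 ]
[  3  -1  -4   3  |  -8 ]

(0, -3, 2, -1)

Forward elimination on [A|b]:
R1 <-> R2   (pivot in column 1 was zero)
[ -2  -2  -3  -1   1 ]
[  0   2   2   3  -5 ]
[ -2  -5   2   4  15 ]
[  3  -1  -4   3  -8 ]
R3 <- R3 - (1)*R1:  [  0  -3   5   5  14 ]
R4 <- R4 - (-3/2)*R1:  [     0     -4  -17/2    3/2  -13/2 ]
R3 <- R3 - (-3/2)*R2:  [    0     0     8  19/2  13/2 ]
R4 <- R4 - (-2)*R2:  [     0      0   -9/2   15/2  -33/2 ]
R4 <- R4 - (-9/16)*R3:  [       0        0        0   411/32  -411/32 ]
Row echelon form:
[ -2  -2  -3      -1  |        1 ]
[  0   2   2       3  |       -5 ]
[  0   0   8    19/2  |     13/2 ]
[  0   0   0  411/32  |  -411/32 ]
Back-substitution:
t = (-411/32) / (411/32) = -1
w = (13/2 - (19/2)*(-1)) / 8 = 2
v = (-5 - (2)*(2) - (3)*(-1)) / 2 = -3
u = (1 - (-2)*(-3) - (-3)*(2) - (-1)*(-1)) / -2 = 0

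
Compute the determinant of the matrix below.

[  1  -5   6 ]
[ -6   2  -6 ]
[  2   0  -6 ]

det(A) = 204

Forward elimination:
R2 <- R2 - (-6)*R1:  [   0  -28   30 ]
R3 <- R3 - (2)*R1:  [   0   10  -18 ]
R3 <- R3 - (-5/14)*R2:  [     0      0  -51/7 ]
Upper-triangular form:
[ 1   -5      6 ]
[ 0  -28     30 ]
[ 0    0  -51/7 ]
det(A) = (-1)^0 * (1) * (-28) * (-51/7) = 204  (0 row swaps -> sign +1)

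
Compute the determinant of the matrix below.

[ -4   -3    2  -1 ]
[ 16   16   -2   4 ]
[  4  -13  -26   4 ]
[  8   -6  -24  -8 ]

Forward elimination:
R2 <- R2 - (-4)*R1:  [ 0  4  6  0 ]
R3 <- R3 - (-1)*R1:  [   0  -16  -24    3 ]
R4 <- R4 - (-2)*R1:  [   0  -12  -20  -10 ]
R3 <- R3 - (-4)*R2:  [ 0  0  0  3 ]
R4 <- R4 - (-3)*R2:  [   0    0   -2  -10 ]
R3 <-> R4   (pivot in column 3 was zero)
[ -4  -3   2   -1 ]
[  0   4   6    0 ]
[  0   0  -2  -10 ]
[  0   0   0    3 ]
Upper-triangular form:
[ -4  -3   2   -1 ]
[  0   4   6    0 ]
[  0   0  -2  -10 ]
[  0   0   0    3 ]
det(A) = (-1)^1 * (-4) * (4) * (-2) * (3) = -96  (1 row swap -> sign -1)

det(A) = -96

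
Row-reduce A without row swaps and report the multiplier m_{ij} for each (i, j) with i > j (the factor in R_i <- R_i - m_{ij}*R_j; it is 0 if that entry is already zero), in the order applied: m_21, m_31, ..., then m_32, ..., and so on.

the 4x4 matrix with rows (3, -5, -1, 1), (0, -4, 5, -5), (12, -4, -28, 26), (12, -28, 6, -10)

Forward elimination:
R2: entry in column 1 is already 0 -> m_{21} = 0 (no row operation needed)
R3 <- R3 - (4)*R1:  [   0   16  -24   22 ]
R4 <- R4 - (4)*R1:  [   0   -8   10  -14 ]
R3 <- R3 - (-4)*R2:  [  0   0  -4   2 ]
R4 <- R4 - (2)*R2:  [  0   0   0  -4 ]
R4: entry in column 3 is already 0 -> m_{43} = 0 (no row operation needed)
Multipliers (in order of application): m_{21} = 0, m_{31} = 4, m_{41} = 4, m_{32} = -4, m_{42} = 2, m_{43} = 0

multipliers: 0, 4, 4, -4, 2, 0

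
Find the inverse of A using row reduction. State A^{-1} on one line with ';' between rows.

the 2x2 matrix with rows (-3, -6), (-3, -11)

inverse = [-11/15 2/5; 1/5 -1/5]

Gauss-Jordan on [A | I]:
R1 <- (1/-3)*R1:  [    1     2  |  -1/3     0 ]
R2 <- R2 - (-3)*R1:  [  0  -5  |  -1   1 ]
R2 <- (1/-5)*R2:  [    0     1  |   1/5  -1/5 ]
R1 <- R1 - (2)*R2:  [      1       0  |  -11/15     2/5 ]
Right block of [I | A^{-1}] is the inverse:
[ -11/15   2/5 ]
[    1/5  -1/5 ]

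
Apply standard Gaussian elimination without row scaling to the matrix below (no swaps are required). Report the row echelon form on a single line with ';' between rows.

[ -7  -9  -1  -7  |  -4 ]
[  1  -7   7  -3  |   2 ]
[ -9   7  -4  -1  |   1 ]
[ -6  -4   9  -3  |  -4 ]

Forward elimination:
R2 <- R2 - (-1/7)*R1:  [     0  -58/7   48/7     -4   10/7 ]
R3 <- R3 - (9/7)*R1:  [     0  130/7  -19/7      8   43/7 ]
R4 <- R4 - (6/7)*R1:  [    0  26/7  69/7     3  -4/7 ]
R3 <- R3 - (-65/29)*R2:  [      0       0  367/29  -28/29  271/29 ]
R4 <- R4 - (-13/29)*R2:  [      0       0  375/29   35/29    2/29 ]
R4 <- R4 - (375/367)*R3:  [         0          0          0    805/367  -3479/367 ]
Row echelon form:
[ -7     -9      -1       -7  |         -4 ]
[  0  -58/7    48/7       -4  |       10/7 ]
[  0      0  367/29   -28/29  |     271/29 ]
[  0      0       0  805/367  |  -3479/367 ]

REF = [-7 -9 -1 -7 -4; 0 -58/7 48/7 -4 10/7; 0 0 367/29 -28/29 271/29; 0 0 0 805/367 -3479/367]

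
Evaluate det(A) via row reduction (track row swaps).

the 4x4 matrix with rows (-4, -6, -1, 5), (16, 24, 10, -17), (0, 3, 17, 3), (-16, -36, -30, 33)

Forward elimination:
R2 <- R2 - (-4)*R1:  [ 0  0  6  3 ]
R4 <- R4 - (4)*R1:  [   0  -12  -26   13 ]
R2 <-> R3   (pivot in column 2 was zero)
[ -4   -6   -1   5 ]
[  0    3   17   3 ]
[  0    0    6   3 ]
[  0  -12  -26  13 ]
R4 <- R4 - (-4)*R2:  [  0   0  42  25 ]
R4 <- R4 - (7)*R3:  [ 0  0  0  4 ]
Upper-triangular form:
[ -4  -6  -1  5 ]
[  0   3  17  3 ]
[  0   0   6  3 ]
[  0   0   0  4 ]
det(A) = (-1)^1 * (-4) * (3) * (6) * (4) = 288  (1 row swap -> sign -1)

det(A) = 288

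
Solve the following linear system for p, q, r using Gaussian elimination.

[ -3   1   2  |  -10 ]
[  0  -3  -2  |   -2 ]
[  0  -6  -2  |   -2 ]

(4, 0, 1)

Forward elimination on [A|b]:
R3 <- R3 - (2)*R2:  [ 0  0  2  2 ]
Row echelon form:
[ -3   1   2  |  -10 ]
[  0  -3  -2  |   -2 ]
[  0   0   2  |    2 ]
Back-substitution:
r = (2) / 2 = 1
q = (-2 - (-2)*(1)) / -3 = 0
p = (-10 - (1)*(0) - (2)*(1)) / -3 = 4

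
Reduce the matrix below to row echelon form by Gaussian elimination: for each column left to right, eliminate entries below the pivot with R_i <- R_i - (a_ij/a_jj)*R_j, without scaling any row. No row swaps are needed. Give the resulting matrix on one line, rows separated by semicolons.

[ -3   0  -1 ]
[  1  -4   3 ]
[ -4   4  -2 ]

Forward elimination:
R2 <- R2 - (-1/3)*R1:  [   0   -4  8/3 ]
R3 <- R3 - (4/3)*R1:  [    0     4  -2/3 ]
R3 <- R3 - (-1)*R2:  [ 0  0  2 ]
Row echelon form:
[ -3   0   -1 ]
[  0  -4  8/3 ]
[  0   0    2 ]

REF = [-3 0 -1; 0 -4 8/3; 0 0 2]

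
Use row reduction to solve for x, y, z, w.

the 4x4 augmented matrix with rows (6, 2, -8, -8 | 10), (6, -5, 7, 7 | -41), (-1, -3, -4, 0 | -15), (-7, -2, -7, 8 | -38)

Forward elimination on [A|b]:
R2 <- R2 - (1)*R1:  [   0   -7   15   15  -51 ]
R3 <- R3 - (-1/6)*R1:  [     0   -8/3  -16/3   -4/3  -40/3 ]
R4 <- R4 - (-7/6)*R1:  [     0    1/3  -49/3   -4/3  -79/3 ]
R3 <- R3 - (8/21)*R2:  [       0        0  -232/21  -148/21   128/21 ]
R4 <- R4 - (-1/21)*R2:  [       0        0  -328/21   -13/21  -604/21 ]
R4 <- R4 - (41/29)*R3:  [        0         0         0    271/29  -1084/29 ]
Row echelon form:
[ 6   2       -8       -8  |        10 ]
[ 0  -7       15       15  |       -51 ]
[ 0   0  -232/21  -148/21  |    128/21 ]
[ 0   0        0   271/29  |  -1084/29 ]
Back-substitution:
w = (-1084/29) / (271/29) = -4
z = (128/21 - (-148/21)*(-4)) / (-232/21) = 2
y = (-51 - (15)*(2) - (15)*(-4)) / -7 = 3
x = (10 - (2)*(3) - (-8)*(2) - (-8)*(-4)) / 6 = -2

(-2, 3, 2, -4)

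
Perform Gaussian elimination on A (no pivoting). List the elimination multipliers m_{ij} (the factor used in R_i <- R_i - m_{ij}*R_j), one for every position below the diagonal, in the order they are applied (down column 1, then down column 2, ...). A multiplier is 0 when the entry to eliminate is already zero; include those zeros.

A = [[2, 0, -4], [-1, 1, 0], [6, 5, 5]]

Forward elimination:
R2 <- R2 - (-1/2)*R1:  [  0   1  -2 ]
R3 <- R3 - (3)*R1:  [  0   5  17 ]
R3 <- R3 - (5)*R2:  [  0   0  27 ]
Multipliers (in order of application): m_{21} = -1/2, m_{31} = 3, m_{32} = 5

multipliers: -1/2, 3, 5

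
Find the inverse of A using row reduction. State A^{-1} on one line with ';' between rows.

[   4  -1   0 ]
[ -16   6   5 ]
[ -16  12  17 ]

inverse = [-7/4 -17/24 5/24; -8 -17/6 5/6; 4 4/3 -1/3]

Gauss-Jordan on [A | I]:
R1 <- (1/4)*R1:  [    1  -1/4     0  |   1/4     0     0 ]
R2 <- R2 - (-16)*R1:  [ 0  2  5  |  4  1  0 ]
R3 <- R3 - (-16)*R1:  [  0   8  17  |   4   0   1 ]
R2 <- (1/2)*R2:  [   0    1  5/2  |    2  1/2    0 ]
R1 <- R1 - (-1/4)*R2:  [   1    0  5/8  |  3/4  1/8    0 ]
R3 <- R3 - (8)*R2:  [   0    0   -3  |  -12   -4    1 ]
R3 <- (1/-3)*R3:  [    0     0     1  |     4   4/3  -1/3 ]
R1 <- R1 - (5/8)*R3:  [      1       0       0  |    -7/4  -17/24    5/24 ]
R2 <- R2 - (5/2)*R3:  [     0      1      0  |     -8  -17/6    5/6 ]
Right block of [I | A^{-1}] is the inverse:
[ -7/4  -17/24  5/24 ]
[   -8   -17/6   5/6 ]
[    4     4/3  -1/3 ]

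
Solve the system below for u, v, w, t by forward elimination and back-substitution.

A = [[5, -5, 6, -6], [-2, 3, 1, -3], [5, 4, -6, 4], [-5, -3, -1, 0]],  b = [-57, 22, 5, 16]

(-5, 4, -3, -1)

Forward elimination on [A|b]:
R2 <- R2 - (-2/5)*R1:  [     0      1   17/5  -27/5   -4/5 ]
R3 <- R3 - (1)*R1:  [   0    9  -12   10   62 ]
R4 <- R4 - (-1)*R1:  [   0   -8    5   -6  -41 ]
R3 <- R3 - (9)*R2:  [      0       0  -213/5   293/5   346/5 ]
R4 <- R4 - (-8)*R2:  [      0       0   161/5  -246/5  -237/5 ]
R4 <- R4 - (-161/213)*R3:  [         0          0          0  -1045/213   1045/213 ]
Row echelon form:
[ 5  -5       6         -6  |       -57 ]
[ 0   1    17/5      -27/5  |      -4/5 ]
[ 0   0  -213/5      293/5  |     346/5 ]
[ 0   0       0  -1045/213  |  1045/213 ]
Back-substitution:
t = (1045/213) / (-1045/213) = -1
w = (346/5 - (293/5)*(-1)) / (-213/5) = -3
v = (-4/5 - (17/5)*(-3) - (-27/5)*(-1)) / 1 = 4
u = (-57 - (-5)*(4) - (6)*(-3) - (-6)*(-1)) / 5 = -5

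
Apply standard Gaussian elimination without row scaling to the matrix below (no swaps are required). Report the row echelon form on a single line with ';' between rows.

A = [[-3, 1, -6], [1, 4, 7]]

Forward elimination:
R2 <- R2 - (-1/3)*R1:  [    0  13/3     5 ]
Row echelon form:
[ -3     1  -6 ]
[  0  13/3   5 ]

REF = [-3 1 -6; 0 13/3 5]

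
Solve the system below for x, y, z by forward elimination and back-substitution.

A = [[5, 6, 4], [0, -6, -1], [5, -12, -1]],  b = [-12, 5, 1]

(-2, -1, 1)

Forward elimination on [A|b]:
R3 <- R3 - (1)*R1:  [   0  -18   -5   13 ]
R3 <- R3 - (3)*R2:  [  0   0  -2  -2 ]
Row echelon form:
[ 5   6   4  |  -12 ]
[ 0  -6  -1  |    5 ]
[ 0   0  -2  |   -2 ]
Back-substitution:
z = (-2) / -2 = 1
y = (5 - (-1)*(1)) / -6 = -1
x = (-12 - (6)*(-1) - (4)*(1)) / 5 = -2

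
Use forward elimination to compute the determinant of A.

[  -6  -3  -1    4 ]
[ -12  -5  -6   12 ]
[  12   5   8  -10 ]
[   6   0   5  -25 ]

Forward elimination:
R2 <- R2 - (2)*R1:  [  0   1  -4   4 ]
R3 <- R3 - (-2)*R1:  [  0  -1   6  -2 ]
R4 <- R4 - (-1)*R1:  [   0   -3    4  -21 ]
R3 <- R3 - (-1)*R2:  [ 0  0  2  2 ]
R4 <- R4 - (-3)*R2:  [  0   0  -8  -9 ]
R4 <- R4 - (-4)*R3:  [  0   0   0  -1 ]
Upper-triangular form:
[ -6  -3  -1   4 ]
[  0   1  -4   4 ]
[  0   0   2   2 ]
[  0   0   0  -1 ]
det(A) = (-1)^0 * (-6) * (1) * (2) * (-1) = 12  (0 row swaps -> sign +1)

det(A) = 12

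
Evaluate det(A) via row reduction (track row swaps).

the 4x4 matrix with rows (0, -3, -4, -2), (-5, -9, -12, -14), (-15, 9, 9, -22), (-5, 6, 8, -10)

det(A) = -270

Forward elimination:
R1 <-> R2   (pivot in column 1 was zero)
[  -5  -9  -12  -14 ]
[   0  -3   -4   -2 ]
[ -15   9    9  -22 ]
[  -5   6    8  -10 ]
R3 <- R3 - (3)*R1:  [  0  36  45  20 ]
R4 <- R4 - (1)*R1:  [  0  15  20   4 ]
R3 <- R3 - (-12)*R2:  [  0   0  -3  -4 ]
R4 <- R4 - (-5)*R2:  [  0   0   0  -6 ]
Upper-triangular form:
[ -5  -9  -12  -14 ]
[  0  -3   -4   -2 ]
[  0   0   -3   -4 ]
[  0   0    0   -6 ]
det(A) = (-1)^1 * (-5) * (-3) * (-3) * (-6) = -270  (1 row swap -> sign -1)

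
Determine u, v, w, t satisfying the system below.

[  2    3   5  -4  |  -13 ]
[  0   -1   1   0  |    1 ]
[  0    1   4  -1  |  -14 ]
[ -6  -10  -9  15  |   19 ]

(3, -4, -3, -2)

Forward elimination on [A|b]:
R4 <- R4 - (-3)*R1:  [   0   -1    6    3  -20 ]
R3 <- R3 - (-1)*R2:  [   0    0    5   -1  -13 ]
R4 <- R4 - (1)*R2:  [   0    0    5    3  -21 ]
R4 <- R4 - (1)*R3:  [  0   0   0   4  -8 ]
Row echelon form:
[ 2   3  5  -4  |  -13 ]
[ 0  -1  1   0  |    1 ]
[ 0   0  5  -1  |  -13 ]
[ 0   0  0   4  |   -8 ]
Back-substitution:
t = (-8) / 4 = -2
w = (-13 - (-1)*(-2)) / 5 = -3
v = (1 - (1)*(-3)) / -1 = -4
u = (-13 - (3)*(-4) - (5)*(-3) - (-4)*(-2)) / 2 = 3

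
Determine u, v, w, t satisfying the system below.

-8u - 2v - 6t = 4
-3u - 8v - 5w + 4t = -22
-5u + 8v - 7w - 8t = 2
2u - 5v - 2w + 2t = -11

(0, 1, 2, -1)

Forward elimination on [A|b]:
R2 <- R2 - (3/8)*R1:  [     0  -29/4     -5   25/4  -47/2 ]
R3 <- R3 - (5/8)*R1:  [     0   37/4     -7  -17/4   -1/2 ]
R4 <- R4 - (-1/4)*R1:  [     0  -11/2     -2    1/2    -10 ]
R3 <- R3 - (-37/29)*R2:  [       0        0  -388/29   108/29  -884/29 ]
R4 <- R4 - (22/29)*R2:  [       0        0    52/29  -123/29   227/29 ]
R4 <- R4 - (-13/97)*R3:  [       0        0        0  -363/97   363/97 ]
Row echelon form:
[ -8     -2        0       -6  |        4 ]
[  0  -29/4       -5     25/4  |    -47/2 ]
[  0      0  -388/29   108/29  |  -884/29 ]
[  0      0        0  -363/97  |   363/97 ]
Back-substitution:
t = (363/97) / (-363/97) = -1
w = (-884/29 - (108/29)*(-1)) / (-388/29) = 2
v = (-47/2 - (-5)*(2) - (25/4)*(-1)) / (-29/4) = 1
u = (4 - (-2)*(1) - (-6)*(-1)) / -8 = 0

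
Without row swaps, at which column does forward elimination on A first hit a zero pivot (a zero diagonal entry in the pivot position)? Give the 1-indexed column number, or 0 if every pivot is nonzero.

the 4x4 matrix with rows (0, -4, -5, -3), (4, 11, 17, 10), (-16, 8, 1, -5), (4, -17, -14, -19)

Naive forward elimination:
Pivot entry (1,1) is zero but row 2 has 4 in column 1 -> naive elimination stops; a row interchange (e.g. R1 <-> R2) would be required here.

first zero-pivot column = 1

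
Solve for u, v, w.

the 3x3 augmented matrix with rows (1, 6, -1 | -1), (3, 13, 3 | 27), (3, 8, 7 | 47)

Forward elimination on [A|b]:
R2 <- R2 - (3)*R1:  [  0  -5   6  30 ]
R3 <- R3 - (3)*R1:  [   0  -10   10   50 ]
R3 <- R3 - (2)*R2:  [   0    0   -2  -10 ]
Row echelon form:
[ 1   6  -1  |   -1 ]
[ 0  -5   6  |   30 ]
[ 0   0  -2  |  -10 ]
Back-substitution:
w = (-10) / -2 = 5
v = (30 - (6)*(5)) / -5 = 0
u = (-1 - (6)*(0) - (-1)*(5)) / 1 = 4

(4, 0, 5)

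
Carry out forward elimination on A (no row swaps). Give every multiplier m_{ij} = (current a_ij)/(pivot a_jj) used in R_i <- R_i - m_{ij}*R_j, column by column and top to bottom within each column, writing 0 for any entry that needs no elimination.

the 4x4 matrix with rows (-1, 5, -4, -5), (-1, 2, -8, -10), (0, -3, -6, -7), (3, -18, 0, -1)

Forward elimination:
R2 <- R2 - (1)*R1:  [  0  -3  -4  -5 ]
R3: entry in column 1 is already 0 -> m_{31} = 0 (no row operation needed)
R4 <- R4 - (-3)*R1:  [   0   -3  -12  -16 ]
R3 <- R3 - (1)*R2:  [  0   0  -2  -2 ]
R4 <- R4 - (1)*R2:  [   0    0   -8  -11 ]
R4 <- R4 - (4)*R3:  [  0   0   0  -3 ]
Multipliers (in order of application): m_{21} = 1, m_{31} = 0, m_{41} = -3, m_{32} = 1, m_{42} = 1, m_{43} = 4

multipliers: 1, 0, -3, 1, 1, 4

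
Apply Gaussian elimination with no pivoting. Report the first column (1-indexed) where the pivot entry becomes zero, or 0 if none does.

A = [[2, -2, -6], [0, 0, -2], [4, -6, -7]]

Naive forward elimination:
R3 <- R3 - (2)*R1:  [  0  -2   5 ]
Matrix at this point:
[ 2  -2  -6 ]
[ 0   0  -2 ]
[ 0  -2   5 ]
Pivot entry (2,2) is zero but row 3 has -2 in column 2 -> naive elimination stops; a row interchange (e.g. R2 <-> R3) would be required here.

first zero-pivot column = 2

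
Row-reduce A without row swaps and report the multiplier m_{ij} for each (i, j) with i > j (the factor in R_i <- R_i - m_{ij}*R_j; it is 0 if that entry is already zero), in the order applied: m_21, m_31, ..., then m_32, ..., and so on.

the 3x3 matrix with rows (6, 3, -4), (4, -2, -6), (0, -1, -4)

Forward elimination:
R2 <- R2 - (2/3)*R1:  [     0     -4  -10/3 ]
R3: entry in column 1 is already 0 -> m_{31} = 0 (no row operation needed)
R3 <- R3 - (1/4)*R2:  [     0      0  -19/6 ]
Multipliers (in order of application): m_{21} = 2/3, m_{31} = 0, m_{32} = 1/4

multipliers: 2/3, 0, 1/4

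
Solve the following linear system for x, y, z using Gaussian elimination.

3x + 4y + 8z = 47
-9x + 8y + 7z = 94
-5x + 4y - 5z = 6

(-3, 4, 5)

Forward elimination on [A|b]:
R2 <- R2 - (-3)*R1:  [   0   20   31  235 ]
R3 <- R3 - (-5/3)*R1:  [     0   32/3   25/3  253/3 ]
R3 <- R3 - (8/15)*R2:  [     0      0  -41/5    -41 ]
Row echelon form:
[ 3   4      8  |   47 ]
[ 0  20     31  |  235 ]
[ 0   0  -41/5  |  -41 ]
Back-substitution:
z = (-41) / (-41/5) = 5
y = (235 - (31)*(5)) / 20 = 4
x = (47 - (4)*(4) - (8)*(5)) / 3 = -3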